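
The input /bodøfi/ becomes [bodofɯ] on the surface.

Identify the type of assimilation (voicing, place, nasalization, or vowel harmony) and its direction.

vowel harmony, progressive

/ø/→[o] /i/→[ɯ].
Vowels agree with the first vowel, so the harmony is progressive.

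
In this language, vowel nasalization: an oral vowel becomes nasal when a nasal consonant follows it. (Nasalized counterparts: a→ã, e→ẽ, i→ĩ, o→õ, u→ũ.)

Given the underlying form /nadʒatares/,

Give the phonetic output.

no segment meets the rule's conditions; no change.

[nadʒatares]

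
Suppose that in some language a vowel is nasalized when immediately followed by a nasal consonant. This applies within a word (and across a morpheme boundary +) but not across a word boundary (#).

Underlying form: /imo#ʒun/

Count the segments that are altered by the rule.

2

/i/ before nasal /m/ → [ĩ]
/u/ before nasal /n/ → [ũ]
2 segments change.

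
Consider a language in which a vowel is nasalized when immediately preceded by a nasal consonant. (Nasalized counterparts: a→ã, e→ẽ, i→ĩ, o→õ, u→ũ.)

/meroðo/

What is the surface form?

[mẽroðo]

/e/ after nasal /m/ → [ẽ]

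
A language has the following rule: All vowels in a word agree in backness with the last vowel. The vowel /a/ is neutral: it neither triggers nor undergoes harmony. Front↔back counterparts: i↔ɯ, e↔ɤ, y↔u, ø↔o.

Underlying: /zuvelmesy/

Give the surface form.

/u/ harmonizes with /y/ ([-back]) → [y]

[zyvelmesy]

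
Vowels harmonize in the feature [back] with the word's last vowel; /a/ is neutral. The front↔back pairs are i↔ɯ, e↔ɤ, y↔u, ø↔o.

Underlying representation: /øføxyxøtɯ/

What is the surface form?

[ofoxuxotɯ]

/ø/ harmonizes with /ɯ/ ([+back]) → [o]
/ø/ harmonizes with /ɯ/ ([+back]) → [o]
/y/ harmonizes with /ɯ/ ([+back]) → [u]
/ø/ harmonizes with /ɯ/ ([+back]) → [o]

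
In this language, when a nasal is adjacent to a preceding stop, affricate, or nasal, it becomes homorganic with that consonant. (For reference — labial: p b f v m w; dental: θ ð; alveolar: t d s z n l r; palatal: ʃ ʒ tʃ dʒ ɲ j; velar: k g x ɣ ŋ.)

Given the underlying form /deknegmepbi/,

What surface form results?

/n/ after /k/ (velar) → [ŋ]
/m/ after /g/ (velar) → [ŋ]

[dekŋegŋepbi]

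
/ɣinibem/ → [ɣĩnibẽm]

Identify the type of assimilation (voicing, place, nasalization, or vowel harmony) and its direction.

nasalization, regressive

/i/→[ĩ] /e/→[ẽ].
Each target copies a feature from the following segment, so the direction is regressive.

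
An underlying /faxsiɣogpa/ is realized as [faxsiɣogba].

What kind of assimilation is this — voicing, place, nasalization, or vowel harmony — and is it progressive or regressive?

voicing assimilation, progressive

/p/→[b].
Each target copies a feature from the preceding segment, so the direction is progressive.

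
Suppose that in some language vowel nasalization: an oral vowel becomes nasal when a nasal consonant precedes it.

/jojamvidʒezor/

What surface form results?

[jojamvidʒezor]

no segment meets the rule's conditions; no change.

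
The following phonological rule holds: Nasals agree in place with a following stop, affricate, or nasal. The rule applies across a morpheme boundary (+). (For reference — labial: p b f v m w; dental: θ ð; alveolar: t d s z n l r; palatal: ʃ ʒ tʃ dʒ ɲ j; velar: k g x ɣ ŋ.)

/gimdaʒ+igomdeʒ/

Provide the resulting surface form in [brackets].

/m/ before /d/ (alveolar) → [n]
/m/ before /d/ (alveolar) → [n]

[gindaʒ+igondeʒ]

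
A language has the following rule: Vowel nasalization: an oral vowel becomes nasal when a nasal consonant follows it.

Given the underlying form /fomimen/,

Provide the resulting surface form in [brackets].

/o/ before nasal /m/ → [õ]
/i/ before nasal /m/ → [ĩ]
/e/ before nasal /n/ → [ẽ]

[fõmĩmẽn]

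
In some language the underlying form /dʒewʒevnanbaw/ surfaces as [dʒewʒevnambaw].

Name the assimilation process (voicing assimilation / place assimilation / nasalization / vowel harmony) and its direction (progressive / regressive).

/n/→[m].
Each target copies a feature from the following segment, so the direction is regressive.

place assimilation, regressive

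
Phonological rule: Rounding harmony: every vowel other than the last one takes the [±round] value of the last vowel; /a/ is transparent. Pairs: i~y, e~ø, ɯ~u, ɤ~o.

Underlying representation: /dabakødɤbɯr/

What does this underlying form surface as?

[dabakedɤbɯr]

/ø/ harmonizes with /ɯ/ ([-round]) → [e]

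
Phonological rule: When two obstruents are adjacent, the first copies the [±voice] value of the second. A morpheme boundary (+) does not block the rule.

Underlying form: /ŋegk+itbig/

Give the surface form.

/g/ before /k/ (voiceless) → [k]
/t/ before /b/ (voiced) → [d]

[ŋekk+idbig]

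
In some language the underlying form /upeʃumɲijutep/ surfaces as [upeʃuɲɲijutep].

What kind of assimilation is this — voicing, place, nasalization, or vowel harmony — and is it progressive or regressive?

/m/→[ɲ].
Each target copies a feature from the following segment, so the direction is regressive.

place assimilation, regressive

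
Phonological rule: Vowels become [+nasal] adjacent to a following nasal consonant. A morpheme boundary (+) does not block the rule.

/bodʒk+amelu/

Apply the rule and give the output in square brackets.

/a/ before nasal /m/ → [ã]

[bodʒk+ãmelu]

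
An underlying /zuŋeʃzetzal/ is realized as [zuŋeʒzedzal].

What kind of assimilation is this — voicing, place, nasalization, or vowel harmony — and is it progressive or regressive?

/ʃ/→[ʒ] /t/→[d].
Each target copies a feature from the following segment, so the direction is regressive.

voicing assimilation, regressive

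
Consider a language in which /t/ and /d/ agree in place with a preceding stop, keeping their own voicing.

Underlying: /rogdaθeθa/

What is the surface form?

/d/ after /g/ (velar) → [g]

[roggaθeθa]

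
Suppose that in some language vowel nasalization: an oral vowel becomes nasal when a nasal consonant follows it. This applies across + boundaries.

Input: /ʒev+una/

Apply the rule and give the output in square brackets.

/u/ before nasal /n/ → [ũ]

[ʒev+ũna]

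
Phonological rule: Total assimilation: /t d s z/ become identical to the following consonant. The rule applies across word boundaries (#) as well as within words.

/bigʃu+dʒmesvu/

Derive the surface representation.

[bigʃu+dʒmevvu]

/s/ before /v/ → [v] (total assimilation)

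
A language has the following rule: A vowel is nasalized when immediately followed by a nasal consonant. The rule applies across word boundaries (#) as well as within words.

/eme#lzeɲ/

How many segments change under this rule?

2

/e/ before nasal /m/ → [ẽ]
/e/ before nasal /ɲ/ → [ẽ]
2 segments change.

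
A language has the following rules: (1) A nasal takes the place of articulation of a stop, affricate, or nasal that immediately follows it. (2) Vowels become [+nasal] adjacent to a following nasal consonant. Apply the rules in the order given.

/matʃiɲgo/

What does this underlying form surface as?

Rule 1: /ɲ/ before /g/ (velar) → [ŋ]
After rule 1: matʃiŋgo
Rule 2: /i/ before nasal /ŋ/ → [ĩ]

[matʃĩŋgo]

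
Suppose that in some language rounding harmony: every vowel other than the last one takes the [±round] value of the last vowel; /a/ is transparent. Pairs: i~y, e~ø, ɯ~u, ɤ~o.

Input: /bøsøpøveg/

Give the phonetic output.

/ø/ harmonizes with /e/ ([-round]) → [e]
/ø/ harmonizes with /e/ ([-round]) → [e]
/ø/ harmonizes with /e/ ([-round]) → [e]

[besepeveg]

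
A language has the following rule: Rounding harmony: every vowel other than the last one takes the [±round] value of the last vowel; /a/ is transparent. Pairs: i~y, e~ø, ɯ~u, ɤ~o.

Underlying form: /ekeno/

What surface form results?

[økøno]

/e/ harmonizes with /o/ ([+round]) → [ø]
/e/ harmonizes with /o/ ([+round]) → [ø]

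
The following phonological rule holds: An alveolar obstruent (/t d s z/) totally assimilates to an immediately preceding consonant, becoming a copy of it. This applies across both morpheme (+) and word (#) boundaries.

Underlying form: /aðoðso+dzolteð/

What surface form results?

/s/ after /ð/ → [ð] (total assimilation)
/z/ after /d/ → [d] (total assimilation)
/t/ after /l/ → [l] (total assimilation)

[aðoððo+ddolleð]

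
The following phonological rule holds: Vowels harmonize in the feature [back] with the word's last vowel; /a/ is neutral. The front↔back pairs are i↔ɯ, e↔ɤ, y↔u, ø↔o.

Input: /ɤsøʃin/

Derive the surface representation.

[esøʃin]

/ɤ/ harmonizes with /i/ ([-back]) → [e]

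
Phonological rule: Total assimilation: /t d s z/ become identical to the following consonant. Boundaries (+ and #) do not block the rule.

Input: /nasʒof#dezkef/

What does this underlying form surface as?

/s/ before /ʒ/ → [ʒ] (total assimilation)
/z/ before /k/ → [k] (total assimilation)

[naʒʒof#dekkef]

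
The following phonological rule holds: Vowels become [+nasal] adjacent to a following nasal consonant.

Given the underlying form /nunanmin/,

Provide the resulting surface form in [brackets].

[nũnãnmĩn]

/u/ before nasal /n/ → [ũ]
/a/ before nasal /n/ → [ã]
/i/ before nasal /n/ → [ĩ]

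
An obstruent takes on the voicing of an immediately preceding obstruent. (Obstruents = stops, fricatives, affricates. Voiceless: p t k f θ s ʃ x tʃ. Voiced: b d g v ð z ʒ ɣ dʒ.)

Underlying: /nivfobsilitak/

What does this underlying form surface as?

/f/ after /v/ (voiced) → [v]
/s/ after /b/ (voiced) → [z]

[nivvobzilitak]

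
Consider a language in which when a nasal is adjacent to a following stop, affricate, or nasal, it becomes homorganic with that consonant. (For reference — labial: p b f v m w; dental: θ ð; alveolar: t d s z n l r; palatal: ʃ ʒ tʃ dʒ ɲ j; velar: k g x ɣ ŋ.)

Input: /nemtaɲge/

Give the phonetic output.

[nentaŋge]

/m/ before /t/ (alveolar) → [n]
/ɲ/ before /g/ (velar) → [ŋ]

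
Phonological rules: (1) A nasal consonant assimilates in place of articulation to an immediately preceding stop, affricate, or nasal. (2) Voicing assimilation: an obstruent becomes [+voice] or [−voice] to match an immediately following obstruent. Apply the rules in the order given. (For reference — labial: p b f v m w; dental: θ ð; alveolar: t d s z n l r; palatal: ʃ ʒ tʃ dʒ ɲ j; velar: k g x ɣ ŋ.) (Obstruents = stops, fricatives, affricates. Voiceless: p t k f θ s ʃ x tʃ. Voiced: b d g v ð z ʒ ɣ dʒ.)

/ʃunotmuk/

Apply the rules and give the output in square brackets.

[ʃunotnuk]

Rule 1: /m/ after /t/ (alveolar) → [n]
After rule 1: ʃunotnuk
Rule 2: no segment meets the rule's conditions; no change.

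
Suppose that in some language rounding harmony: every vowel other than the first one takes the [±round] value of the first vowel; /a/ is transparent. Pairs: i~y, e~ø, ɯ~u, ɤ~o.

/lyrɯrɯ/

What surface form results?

[lyruru]

/ɯ/ harmonizes with /y/ ([+round]) → [u]
/ɯ/ harmonizes with /y/ ([+round]) → [u]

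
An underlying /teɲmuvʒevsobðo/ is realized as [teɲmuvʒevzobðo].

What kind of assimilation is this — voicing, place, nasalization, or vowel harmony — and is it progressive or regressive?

/s/→[z].
Each target copies a feature from the preceding segment, so the direction is progressive.

voicing assimilation, progressive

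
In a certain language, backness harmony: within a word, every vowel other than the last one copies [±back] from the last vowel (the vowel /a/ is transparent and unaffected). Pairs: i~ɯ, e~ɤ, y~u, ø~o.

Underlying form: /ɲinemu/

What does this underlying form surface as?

/i/ harmonizes with /u/ ([+back]) → [ɯ]
/e/ harmonizes with /u/ ([+back]) → [ɤ]

[ɲɯnɤmu]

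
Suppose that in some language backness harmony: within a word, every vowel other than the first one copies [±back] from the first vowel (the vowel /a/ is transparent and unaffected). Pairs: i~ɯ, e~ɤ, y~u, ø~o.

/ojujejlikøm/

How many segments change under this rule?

3

/e/ harmonizes with /o/ ([+back]) → [ɤ]
/i/ harmonizes with /o/ ([+back]) → [ɯ]
/ø/ harmonizes with /o/ ([+back]) → [o]
3 segments change.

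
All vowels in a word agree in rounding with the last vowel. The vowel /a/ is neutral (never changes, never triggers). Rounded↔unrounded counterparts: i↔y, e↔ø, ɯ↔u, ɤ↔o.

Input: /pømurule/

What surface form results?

[pemɯrɯle]

/ø/ harmonizes with /e/ ([-round]) → [e]
/u/ harmonizes with /e/ ([-round]) → [ɯ]
/u/ harmonizes with /e/ ([-round]) → [ɯ]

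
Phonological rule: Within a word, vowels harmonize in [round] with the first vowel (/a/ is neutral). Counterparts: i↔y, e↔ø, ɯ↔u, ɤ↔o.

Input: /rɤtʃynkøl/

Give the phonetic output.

/y/ harmonizes with /ɤ/ ([-round]) → [i]
/ø/ harmonizes with /ɤ/ ([-round]) → [e]

[rɤtʃinkel]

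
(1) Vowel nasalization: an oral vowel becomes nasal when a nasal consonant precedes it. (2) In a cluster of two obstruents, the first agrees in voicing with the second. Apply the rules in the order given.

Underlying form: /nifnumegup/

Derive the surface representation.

Rule 1: /i/ after nasal /n/ → [ĩ]
Rule 1: /u/ after nasal /n/ → [ũ]
Rule 1: /e/ after nasal /m/ → [ẽ]
After rule 1: nĩfnũmẽgup
Rule 2: no segment meets the rule's conditions; no change.

[nĩfnũmẽgup]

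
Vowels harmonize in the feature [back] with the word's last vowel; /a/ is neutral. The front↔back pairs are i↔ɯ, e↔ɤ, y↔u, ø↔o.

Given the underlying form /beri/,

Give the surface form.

no segment meets the rule's conditions; no change.

[beri]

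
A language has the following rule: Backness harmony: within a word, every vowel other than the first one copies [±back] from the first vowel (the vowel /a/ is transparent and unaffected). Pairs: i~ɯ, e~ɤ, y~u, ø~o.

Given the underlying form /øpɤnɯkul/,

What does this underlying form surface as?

/ɤ/ harmonizes with /ø/ ([-back]) → [e]
/ɯ/ harmonizes with /ø/ ([-back]) → [i]
/u/ harmonizes with /ø/ ([-back]) → [y]

[øpenikyl]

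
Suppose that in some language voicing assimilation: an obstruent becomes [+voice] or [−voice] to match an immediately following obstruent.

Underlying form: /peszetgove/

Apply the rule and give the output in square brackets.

[pezzedgove]

/s/ before /z/ (voiced) → [z]
/t/ before /g/ (voiced) → [d]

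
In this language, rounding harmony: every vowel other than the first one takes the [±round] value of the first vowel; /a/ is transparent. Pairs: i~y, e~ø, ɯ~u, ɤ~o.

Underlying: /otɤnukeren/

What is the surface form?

/ɤ/ harmonizes with /o/ ([+round]) → [o]
/e/ harmonizes with /o/ ([+round]) → [ø]
/e/ harmonizes with /o/ ([+round]) → [ø]

[otonukørøn]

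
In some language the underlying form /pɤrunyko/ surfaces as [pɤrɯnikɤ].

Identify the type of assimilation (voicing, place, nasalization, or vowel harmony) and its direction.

vowel harmony, progressive

/u/→[ɯ] /y/→[i] /o/→[ɤ].
Vowels agree with the first vowel, so the harmony is progressive.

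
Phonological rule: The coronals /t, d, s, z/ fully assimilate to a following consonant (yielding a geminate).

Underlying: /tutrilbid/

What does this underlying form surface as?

[turrilbid]

/t/ before /r/ → [r] (total assimilation)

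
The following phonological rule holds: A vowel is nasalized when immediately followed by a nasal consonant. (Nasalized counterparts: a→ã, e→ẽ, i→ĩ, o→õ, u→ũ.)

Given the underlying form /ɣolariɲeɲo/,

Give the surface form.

[ɣolarĩɲẽɲo]

/i/ before nasal /ɲ/ → [ĩ]
/e/ before nasal /ɲ/ → [ẽ]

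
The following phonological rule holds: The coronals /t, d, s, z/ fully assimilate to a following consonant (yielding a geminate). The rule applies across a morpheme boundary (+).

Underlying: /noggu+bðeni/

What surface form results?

no segment meets the rule's conditions; no change.

[noggu+bðeni]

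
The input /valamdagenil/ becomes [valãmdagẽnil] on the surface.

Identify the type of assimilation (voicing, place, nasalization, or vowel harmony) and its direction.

/a/→[ã] /e/→[ẽ].
Each target copies a feature from the following segment, so the direction is regressive.

nasalization, regressive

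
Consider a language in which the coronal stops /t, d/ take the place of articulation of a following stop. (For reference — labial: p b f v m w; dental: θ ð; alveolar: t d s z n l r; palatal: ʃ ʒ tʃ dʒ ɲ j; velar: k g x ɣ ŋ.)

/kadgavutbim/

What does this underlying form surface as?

[kaggavupbim]

/d/ before /g/ (velar) → [g]
/t/ before /b/ (labial) → [p]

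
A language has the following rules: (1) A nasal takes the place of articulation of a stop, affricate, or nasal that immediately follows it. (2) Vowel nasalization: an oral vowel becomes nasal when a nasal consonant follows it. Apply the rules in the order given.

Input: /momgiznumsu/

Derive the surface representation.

[mõŋgiznũmsu]

Rule 1: /m/ before /g/ (velar) → [ŋ]
After rule 1: moŋgiznumsu
Rule 2: /o/ before nasal /ŋ/ → [õ]
Rule 2: /u/ before nasal /m/ → [ũ]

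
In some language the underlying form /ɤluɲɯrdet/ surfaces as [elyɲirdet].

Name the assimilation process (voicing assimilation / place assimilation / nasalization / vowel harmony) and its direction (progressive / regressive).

/ɤ/→[e] /u/→[y] /ɯ/→[i].
Vowels agree with the last vowel, so the harmony is regressive.

vowel harmony, regressive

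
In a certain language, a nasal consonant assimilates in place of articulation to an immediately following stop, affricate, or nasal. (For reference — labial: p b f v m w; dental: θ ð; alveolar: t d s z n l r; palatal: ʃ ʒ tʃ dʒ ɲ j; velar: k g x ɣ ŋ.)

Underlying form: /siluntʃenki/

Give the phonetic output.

/n/ before /tʃ/ (palatal) → [ɲ]
/n/ before /k/ (velar) → [ŋ]

[siluɲtʃeŋki]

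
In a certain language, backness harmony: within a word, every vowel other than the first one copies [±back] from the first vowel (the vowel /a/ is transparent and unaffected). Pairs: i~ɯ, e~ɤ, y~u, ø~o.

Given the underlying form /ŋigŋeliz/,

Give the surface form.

[ŋigŋeliz]

no segment meets the rule's conditions; no change.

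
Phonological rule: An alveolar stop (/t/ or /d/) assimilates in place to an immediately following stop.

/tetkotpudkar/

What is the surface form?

[tekkoppugkar]

/t/ before /k/ (velar) → [k]
/t/ before /p/ (labial) → [p]
/d/ before /k/ (velar) → [g]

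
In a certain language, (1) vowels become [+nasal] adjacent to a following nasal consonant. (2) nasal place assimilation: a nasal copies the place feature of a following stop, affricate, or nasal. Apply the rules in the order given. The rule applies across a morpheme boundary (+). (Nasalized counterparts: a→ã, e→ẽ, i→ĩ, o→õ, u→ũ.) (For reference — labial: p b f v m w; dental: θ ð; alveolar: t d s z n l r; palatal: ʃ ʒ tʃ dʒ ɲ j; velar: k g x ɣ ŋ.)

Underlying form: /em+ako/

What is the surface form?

[ẽm+ako]

Rule 1: /e/ before nasal /m/ → [ẽ]
After rule 1: ẽm+ako
Rule 2: no segment meets the rule's conditions; no change.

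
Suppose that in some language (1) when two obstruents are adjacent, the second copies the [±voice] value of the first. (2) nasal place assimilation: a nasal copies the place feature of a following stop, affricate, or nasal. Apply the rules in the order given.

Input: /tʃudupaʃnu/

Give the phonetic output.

[tʃudupaʃnu]

Rule 1: no segment meets the rule's conditions; no change.
After rule 1: tʃudupaʃnu
Rule 2: no segment meets the rule's conditions; no change.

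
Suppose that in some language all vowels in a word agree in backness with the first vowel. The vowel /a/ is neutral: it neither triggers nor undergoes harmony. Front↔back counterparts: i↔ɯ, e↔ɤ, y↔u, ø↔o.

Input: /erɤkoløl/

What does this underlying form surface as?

/ɤ/ harmonizes with /e/ ([-back]) → [e]
/o/ harmonizes with /e/ ([-back]) → [ø]

[erekøløl]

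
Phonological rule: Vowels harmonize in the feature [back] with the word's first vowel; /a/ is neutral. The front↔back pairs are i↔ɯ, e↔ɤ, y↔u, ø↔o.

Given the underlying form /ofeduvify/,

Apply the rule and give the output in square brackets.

/e/ harmonizes with /o/ ([+back]) → [ɤ]
/i/ harmonizes with /o/ ([+back]) → [ɯ]
/y/ harmonizes with /o/ ([+back]) → [u]

[ofɤduvɯfu]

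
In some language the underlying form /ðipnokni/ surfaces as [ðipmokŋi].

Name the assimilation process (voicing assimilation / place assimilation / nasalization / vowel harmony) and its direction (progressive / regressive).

/n/→[m] /n/→[ŋ].
Each target copies a feature from the preceding segment, so the direction is progressive.

place assimilation, progressive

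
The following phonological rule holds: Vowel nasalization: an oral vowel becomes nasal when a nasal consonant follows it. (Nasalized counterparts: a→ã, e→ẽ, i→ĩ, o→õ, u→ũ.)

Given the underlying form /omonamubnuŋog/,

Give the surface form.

[õmõnãmubnũŋog]

/o/ before nasal /m/ → [õ]
/o/ before nasal /n/ → [õ]
/a/ before nasal /m/ → [ã]
/u/ before nasal /ŋ/ → [ũ]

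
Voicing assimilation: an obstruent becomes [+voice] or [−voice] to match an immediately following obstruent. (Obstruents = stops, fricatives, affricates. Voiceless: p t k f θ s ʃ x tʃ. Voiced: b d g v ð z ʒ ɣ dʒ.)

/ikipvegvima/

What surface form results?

[ikibvegvima]

/p/ before /v/ (voiced) → [b]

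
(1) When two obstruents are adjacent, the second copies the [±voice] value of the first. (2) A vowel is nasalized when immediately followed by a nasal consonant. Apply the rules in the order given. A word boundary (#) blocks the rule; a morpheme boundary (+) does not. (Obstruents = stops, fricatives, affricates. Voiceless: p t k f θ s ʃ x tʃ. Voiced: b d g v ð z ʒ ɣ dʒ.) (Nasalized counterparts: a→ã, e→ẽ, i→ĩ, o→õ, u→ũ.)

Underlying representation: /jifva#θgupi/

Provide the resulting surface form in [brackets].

Rule 1: /v/ after /f/ (voiceless) → [f]
Rule 1: /g/ after /θ/ (voiceless) → [k]
After rule 1: jiffa#θkupi
Rule 2: no segment meets the rule's conditions; no change.

[jiffa#θkupi]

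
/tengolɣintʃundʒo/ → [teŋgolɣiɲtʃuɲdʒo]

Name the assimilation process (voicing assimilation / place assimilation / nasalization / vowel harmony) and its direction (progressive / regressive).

/n/→[ŋ] /n/→[ɲ] /n/→[ɲ].
Each target copies a feature from the following segment, so the direction is regressive.

place assimilation, regressive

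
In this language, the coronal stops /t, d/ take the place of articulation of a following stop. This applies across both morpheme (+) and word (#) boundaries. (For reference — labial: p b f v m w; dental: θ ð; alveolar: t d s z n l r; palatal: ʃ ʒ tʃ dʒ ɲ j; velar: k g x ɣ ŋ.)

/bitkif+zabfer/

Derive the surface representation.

/t/ before /k/ (velar) → [k]

[bikkif+zabfer]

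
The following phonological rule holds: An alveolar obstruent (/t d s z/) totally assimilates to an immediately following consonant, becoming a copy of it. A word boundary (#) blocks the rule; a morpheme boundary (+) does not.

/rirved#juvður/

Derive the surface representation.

no segment meets the rule's conditions; no change.

[rirved#juvður]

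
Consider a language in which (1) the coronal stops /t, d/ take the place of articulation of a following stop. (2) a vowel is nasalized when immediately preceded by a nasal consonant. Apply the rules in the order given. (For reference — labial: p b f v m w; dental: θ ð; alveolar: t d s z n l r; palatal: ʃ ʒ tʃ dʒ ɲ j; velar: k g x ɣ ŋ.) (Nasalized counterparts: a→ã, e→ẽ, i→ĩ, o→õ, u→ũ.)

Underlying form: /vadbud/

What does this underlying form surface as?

Rule 1: /d/ before /b/ (labial) → [b]
After rule 1: vabbud
Rule 2: no segment meets the rule's conditions; no change.

[vabbud]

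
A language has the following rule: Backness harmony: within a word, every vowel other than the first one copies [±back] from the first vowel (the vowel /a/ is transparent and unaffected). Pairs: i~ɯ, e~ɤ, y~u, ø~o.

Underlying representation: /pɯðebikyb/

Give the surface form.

[pɯðɤbɯkub]

/e/ harmonizes with /ɯ/ ([+back]) → [ɤ]
/i/ harmonizes with /ɯ/ ([+back]) → [ɯ]
/y/ harmonizes with /ɯ/ ([+back]) → [u]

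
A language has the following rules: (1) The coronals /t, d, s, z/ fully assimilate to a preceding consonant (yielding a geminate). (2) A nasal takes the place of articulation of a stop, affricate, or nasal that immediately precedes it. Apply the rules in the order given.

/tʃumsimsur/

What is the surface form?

Rule 1: /s/ after /m/ → [m] (total assimilation)
Rule 1: /s/ after /m/ → [m] (total assimilation)
After rule 1: tʃummimmur
Rule 2: no segment meets the rule's conditions; no change.

[tʃummimmur]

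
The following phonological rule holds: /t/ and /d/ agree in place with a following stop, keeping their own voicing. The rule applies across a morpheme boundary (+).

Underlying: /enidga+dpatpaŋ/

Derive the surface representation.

[enigga+bpappaŋ]

/d/ before /g/ (velar) → [g]
/d/ before /p/ (labial) → [b]
/t/ before /p/ (labial) → [p]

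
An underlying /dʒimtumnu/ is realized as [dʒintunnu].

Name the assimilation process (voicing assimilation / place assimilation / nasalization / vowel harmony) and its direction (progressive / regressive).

place assimilation, regressive

/m/→[n] /m/→[n].
Each target copies a feature from the following segment, so the direction is regressive.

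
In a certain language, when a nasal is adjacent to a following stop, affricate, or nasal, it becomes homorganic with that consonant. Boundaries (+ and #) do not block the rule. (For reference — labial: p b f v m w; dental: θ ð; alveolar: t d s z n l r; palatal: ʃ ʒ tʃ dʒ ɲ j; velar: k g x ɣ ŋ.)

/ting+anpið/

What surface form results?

/n/ before /g/ (velar) → [ŋ]
/n/ before /p/ (labial) → [m]

[tiŋg+ampið]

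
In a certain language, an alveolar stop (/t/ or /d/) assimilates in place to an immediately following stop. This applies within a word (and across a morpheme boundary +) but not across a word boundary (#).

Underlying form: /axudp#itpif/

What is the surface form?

/d/ before /p/ (labial) → [b]
/t/ before /p/ (labial) → [p]

[axubp#ippif]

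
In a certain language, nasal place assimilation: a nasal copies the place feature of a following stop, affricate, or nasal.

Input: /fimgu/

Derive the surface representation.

/m/ before /g/ (velar) → [ŋ]

[fiŋgu]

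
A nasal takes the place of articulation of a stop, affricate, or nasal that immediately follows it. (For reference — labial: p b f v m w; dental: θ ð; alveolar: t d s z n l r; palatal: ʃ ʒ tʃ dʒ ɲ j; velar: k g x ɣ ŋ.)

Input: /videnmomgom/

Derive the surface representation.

/n/ before /m/ (labial) → [m]
/m/ before /g/ (velar) → [ŋ]

[videmmoŋgom]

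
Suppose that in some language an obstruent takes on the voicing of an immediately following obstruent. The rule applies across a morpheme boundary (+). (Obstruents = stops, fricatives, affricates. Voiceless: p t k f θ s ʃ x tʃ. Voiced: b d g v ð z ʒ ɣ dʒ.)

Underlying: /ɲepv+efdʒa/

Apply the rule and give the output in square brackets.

/p/ before /v/ (voiced) → [b]
/f/ before /dʒ/ (voiced) → [v]

[ɲebv+evdʒa]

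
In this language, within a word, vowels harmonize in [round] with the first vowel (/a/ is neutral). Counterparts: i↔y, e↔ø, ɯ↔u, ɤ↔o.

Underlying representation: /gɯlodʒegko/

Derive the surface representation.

[gɯlɤdʒegkɤ]

/o/ harmonizes with /ɯ/ ([-round]) → [ɤ]
/o/ harmonizes with /ɯ/ ([-round]) → [ɤ]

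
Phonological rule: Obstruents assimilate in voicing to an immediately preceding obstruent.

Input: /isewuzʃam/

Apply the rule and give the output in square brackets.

[isewuzʒam]

/ʃ/ after /z/ (voiced) → [ʒ]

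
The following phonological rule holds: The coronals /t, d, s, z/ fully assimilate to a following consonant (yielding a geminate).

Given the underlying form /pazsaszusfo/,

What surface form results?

/z/ before /s/ → [s] (total assimilation)
/s/ before /z/ → [z] (total assimilation)
/s/ before /f/ → [f] (total assimilation)

[passazzuffo]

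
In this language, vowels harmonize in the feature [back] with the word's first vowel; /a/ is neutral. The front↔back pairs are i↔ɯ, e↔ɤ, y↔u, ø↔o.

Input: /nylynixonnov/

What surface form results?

[nylynixønnøv]

/o/ harmonizes with /y/ ([-back]) → [ø]
/o/ harmonizes with /y/ ([-back]) → [ø]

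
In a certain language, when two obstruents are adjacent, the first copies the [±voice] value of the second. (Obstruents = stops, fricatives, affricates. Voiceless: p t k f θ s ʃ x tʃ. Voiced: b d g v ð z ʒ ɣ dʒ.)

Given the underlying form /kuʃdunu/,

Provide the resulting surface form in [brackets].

/ʃ/ before /d/ (voiced) → [ʒ]

[kuʒdunu]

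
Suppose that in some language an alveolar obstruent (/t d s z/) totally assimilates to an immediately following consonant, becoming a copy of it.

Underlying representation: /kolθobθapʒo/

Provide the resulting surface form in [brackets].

[kolθobθapʒo]

no segment meets the rule's conditions; no change.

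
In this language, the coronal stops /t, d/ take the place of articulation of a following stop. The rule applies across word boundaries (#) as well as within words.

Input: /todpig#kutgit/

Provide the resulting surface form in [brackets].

[tobpig#kukgit]

/d/ before /p/ (labial) → [b]
/t/ before /g/ (velar) → [k]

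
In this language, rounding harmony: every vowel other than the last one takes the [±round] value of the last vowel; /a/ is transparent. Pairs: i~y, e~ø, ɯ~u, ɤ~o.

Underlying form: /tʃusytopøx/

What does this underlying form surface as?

no segment meets the rule's conditions; no change.

[tʃusytopøx]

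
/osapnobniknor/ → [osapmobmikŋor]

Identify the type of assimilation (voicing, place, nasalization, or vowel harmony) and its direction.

place assimilation, progressive

/n/→[m] /n/→[m] /n/→[ŋ].
Each target copies a feature from the preceding segment, so the direction is progressive.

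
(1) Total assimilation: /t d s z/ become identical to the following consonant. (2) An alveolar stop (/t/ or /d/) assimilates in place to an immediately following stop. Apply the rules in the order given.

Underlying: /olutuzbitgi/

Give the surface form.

[olutubbiggi]

Rule 1: /z/ before /b/ → [b] (total assimilation)
Rule 1: /t/ before /g/ → [g] (total assimilation)
After rule 1: olutubbiggi
Rule 2: no segment meets the rule's conditions; no change.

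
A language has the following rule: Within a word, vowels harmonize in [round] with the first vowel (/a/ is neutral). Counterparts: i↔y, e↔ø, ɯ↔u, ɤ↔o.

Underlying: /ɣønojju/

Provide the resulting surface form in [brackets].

no segment meets the rule's conditions; no change.

[ɣønojju]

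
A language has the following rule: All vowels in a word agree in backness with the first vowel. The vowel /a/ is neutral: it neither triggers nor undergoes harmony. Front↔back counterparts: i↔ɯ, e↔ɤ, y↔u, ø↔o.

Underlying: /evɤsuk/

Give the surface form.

[evesyk]

/ɤ/ harmonizes with /e/ ([-back]) → [e]
/u/ harmonizes with /e/ ([-back]) → [y]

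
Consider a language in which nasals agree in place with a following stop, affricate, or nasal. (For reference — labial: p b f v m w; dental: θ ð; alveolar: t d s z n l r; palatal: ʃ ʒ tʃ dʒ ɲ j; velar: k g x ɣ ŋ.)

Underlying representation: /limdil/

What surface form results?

/m/ before /d/ (alveolar) → [n]

[lindil]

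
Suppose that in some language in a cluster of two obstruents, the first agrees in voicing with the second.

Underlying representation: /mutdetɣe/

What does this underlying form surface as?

[muddedɣe]

/t/ before /d/ (voiced) → [d]
/t/ before /ɣ/ (voiced) → [d]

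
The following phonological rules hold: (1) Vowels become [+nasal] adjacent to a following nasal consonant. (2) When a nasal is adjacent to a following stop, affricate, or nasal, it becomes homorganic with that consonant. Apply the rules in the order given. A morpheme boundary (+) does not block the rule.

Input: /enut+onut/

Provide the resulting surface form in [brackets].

[ẽnut+õnut]

Rule 1: /e/ before nasal /n/ → [ẽ]
Rule 1: /o/ before nasal /n/ → [õ]
After rule 1: ẽnut+õnut
Rule 2: no segment meets the rule's conditions; no change.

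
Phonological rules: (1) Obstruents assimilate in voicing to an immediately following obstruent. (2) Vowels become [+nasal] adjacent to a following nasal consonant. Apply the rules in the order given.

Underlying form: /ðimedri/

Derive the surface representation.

[ðĩmedri]

Rule 1: no segment meets the rule's conditions; no change.
After rule 1: ðimedri
Rule 2: /i/ before nasal /m/ → [ĩ]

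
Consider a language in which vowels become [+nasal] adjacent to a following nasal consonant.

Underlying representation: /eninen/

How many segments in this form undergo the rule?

3

/e/ before nasal /n/ → [ẽ]
/i/ before nasal /n/ → [ĩ]
/e/ before nasal /n/ → [ẽ]
3 segments change.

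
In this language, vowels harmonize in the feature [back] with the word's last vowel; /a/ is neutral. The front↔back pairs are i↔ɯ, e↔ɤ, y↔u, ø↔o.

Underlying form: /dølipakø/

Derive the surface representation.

[dølipakø]

no segment meets the rule's conditions; no change.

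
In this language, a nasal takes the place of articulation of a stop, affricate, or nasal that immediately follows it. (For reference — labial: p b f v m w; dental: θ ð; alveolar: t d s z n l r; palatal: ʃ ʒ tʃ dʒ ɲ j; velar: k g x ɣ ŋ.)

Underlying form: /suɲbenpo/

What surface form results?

[sumbempo]

/ɲ/ before /b/ (labial) → [m]
/n/ before /p/ (labial) → [m]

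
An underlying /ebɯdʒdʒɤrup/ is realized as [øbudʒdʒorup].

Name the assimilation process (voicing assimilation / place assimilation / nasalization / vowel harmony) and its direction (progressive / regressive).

/e/→[ø] /ɯ/→[u] /ɤ/→[o].
Vowels agree with the last vowel, so the harmony is regressive.

vowel harmony, regressive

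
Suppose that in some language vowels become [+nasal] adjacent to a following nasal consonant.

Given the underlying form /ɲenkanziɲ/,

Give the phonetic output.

/e/ before nasal /n/ → [ẽ]
/a/ before nasal /n/ → [ã]
/i/ before nasal /ɲ/ → [ĩ]

[ɲẽnkãnzĩɲ]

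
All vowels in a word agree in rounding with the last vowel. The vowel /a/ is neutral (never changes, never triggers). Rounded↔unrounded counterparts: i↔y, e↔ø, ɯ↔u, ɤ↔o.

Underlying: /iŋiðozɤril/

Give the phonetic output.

/o/ harmonizes with /i/ ([-round]) → [ɤ]

[iŋiðɤzɤril]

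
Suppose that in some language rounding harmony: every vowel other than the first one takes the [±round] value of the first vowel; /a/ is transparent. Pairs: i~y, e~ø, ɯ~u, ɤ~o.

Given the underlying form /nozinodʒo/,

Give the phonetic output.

/i/ harmonizes with /o/ ([+round]) → [y]

[nozynodʒo]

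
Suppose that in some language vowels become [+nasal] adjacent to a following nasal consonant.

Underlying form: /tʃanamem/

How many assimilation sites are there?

/a/ before nasal /n/ → [ã]
/a/ before nasal /m/ → [ã]
/e/ before nasal /m/ → [ẽ]
3 segments change.

3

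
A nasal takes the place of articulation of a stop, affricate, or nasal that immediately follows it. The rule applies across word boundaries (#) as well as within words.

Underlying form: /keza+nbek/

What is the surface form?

/n/ before /b/ (labial) → [m]

[keza+mbek]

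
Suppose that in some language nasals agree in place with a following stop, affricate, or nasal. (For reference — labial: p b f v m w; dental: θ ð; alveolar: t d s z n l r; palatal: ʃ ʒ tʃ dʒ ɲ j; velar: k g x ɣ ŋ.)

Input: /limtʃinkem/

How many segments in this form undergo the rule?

2

/m/ before /tʃ/ (palatal) → [ɲ]
/n/ before /k/ (velar) → [ŋ]
2 segments change.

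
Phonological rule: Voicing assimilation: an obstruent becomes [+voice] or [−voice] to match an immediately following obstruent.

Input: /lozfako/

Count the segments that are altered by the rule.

1

/z/ before /f/ (voiceless) → [s]
1 segment changes.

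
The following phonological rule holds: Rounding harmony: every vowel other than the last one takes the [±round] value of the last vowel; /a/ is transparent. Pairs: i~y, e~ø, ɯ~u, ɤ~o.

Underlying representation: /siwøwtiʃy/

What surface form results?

/i/ harmonizes with /y/ ([+round]) → [y]
/i/ harmonizes with /y/ ([+round]) → [y]

[sywøwtyʃy]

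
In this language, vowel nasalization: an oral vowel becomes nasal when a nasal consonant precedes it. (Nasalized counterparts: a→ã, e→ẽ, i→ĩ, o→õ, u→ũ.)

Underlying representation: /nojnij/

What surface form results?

[nõjnĩj]

/o/ after nasal /n/ → [õ]
/i/ after nasal /n/ → [ĩ]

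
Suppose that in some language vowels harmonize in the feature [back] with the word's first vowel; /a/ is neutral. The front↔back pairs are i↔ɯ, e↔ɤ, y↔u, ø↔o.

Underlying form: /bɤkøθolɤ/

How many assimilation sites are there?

1

/ø/ harmonizes with /ɤ/ ([+back]) → [o]
1 segment changes.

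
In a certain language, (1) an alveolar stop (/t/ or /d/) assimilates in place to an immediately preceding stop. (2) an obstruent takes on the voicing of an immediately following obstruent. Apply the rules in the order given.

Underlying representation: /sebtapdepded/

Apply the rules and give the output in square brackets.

[seppabbebbed]

Rule 1: /t/ after /b/ (labial) → [p]
Rule 1: /d/ after /p/ (labial) → [b]
Rule 1: /d/ after /p/ (labial) → [b]
After rule 1: sebpapbepbed
Rule 2: /b/ before /p/ (voiceless) → [p]
Rule 2: /p/ before /b/ (voiced) → [b]
Rule 2: /p/ before /b/ (voiced) → [b]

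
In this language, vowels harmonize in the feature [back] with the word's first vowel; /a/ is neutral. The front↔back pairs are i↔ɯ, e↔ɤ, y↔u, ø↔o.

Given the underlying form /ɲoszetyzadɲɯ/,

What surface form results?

/e/ harmonizes with /o/ ([+back]) → [ɤ]
/y/ harmonizes with /o/ ([+back]) → [u]

[ɲoszɤtuzadɲɯ]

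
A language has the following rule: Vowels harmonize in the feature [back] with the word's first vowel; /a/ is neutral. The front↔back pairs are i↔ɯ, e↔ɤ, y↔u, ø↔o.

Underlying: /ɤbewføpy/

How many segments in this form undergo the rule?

/e/ harmonizes with /ɤ/ ([+back]) → [ɤ]
/ø/ harmonizes with /ɤ/ ([+back]) → [o]
/y/ harmonizes with /ɤ/ ([+back]) → [u]
3 segments change.

3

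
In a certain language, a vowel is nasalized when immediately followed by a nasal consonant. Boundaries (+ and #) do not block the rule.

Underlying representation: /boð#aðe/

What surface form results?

[boð#aðe]

no segment meets the rule's conditions; no change.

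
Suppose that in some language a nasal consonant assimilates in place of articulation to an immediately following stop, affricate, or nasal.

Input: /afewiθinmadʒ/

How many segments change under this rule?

1

/n/ before /m/ (labial) → [m]
1 segment changes.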